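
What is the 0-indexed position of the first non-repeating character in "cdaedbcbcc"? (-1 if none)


Input: cdaedbcbcc
Character frequencies:
  'a': 1
  'b': 2
  'c': 4
  'd': 2
  'e': 1
Scanning left to right for freq == 1:
  Position 0 ('c'): freq=4, skip
  Position 1 ('d'): freq=2, skip
  Position 2 ('a'): unique! => answer = 2

2


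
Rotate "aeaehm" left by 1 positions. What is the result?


Input: "aeaehm", rotate left by 1
First 1 characters: "a"
Remaining characters: "eaehm"
Concatenate remaining + first: "eaehm" + "a" = "eaehma"

eaehma


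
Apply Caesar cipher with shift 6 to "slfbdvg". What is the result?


Caesar cipher: shift "slfbdvg" by 6
  's' (pos 18) + 6 = pos 24 = 'y'
  'l' (pos 11) + 6 = pos 17 = 'r'
  'f' (pos 5) + 6 = pos 11 = 'l'
  'b' (pos 1) + 6 = pos 7 = 'h'
  'd' (pos 3) + 6 = pos 9 = 'j'
  'v' (pos 21) + 6 = pos 1 = 'b'
  'g' (pos 6) + 6 = pos 12 = 'm'
Result: yrlhjbm

yrlhjbm


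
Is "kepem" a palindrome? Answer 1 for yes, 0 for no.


Input: kepem
Reversed: mepek
  Compare pos 0 ('k') with pos 4 ('m'): MISMATCH
  Compare pos 1 ('e') with pos 3 ('e'): match
Result: not a palindrome

0


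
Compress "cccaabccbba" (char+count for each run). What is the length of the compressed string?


Input: cccaabccbba
Runs:
  'c' x 3 => "c3"
  'a' x 2 => "a2"
  'b' x 1 => "b1"
  'c' x 2 => "c2"
  'b' x 2 => "b2"
  'a' x 1 => "a1"
Compressed: "c3a2b1c2b2a1"
Compressed length: 12

12


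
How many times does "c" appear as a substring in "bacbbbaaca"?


Searching for "c" in "bacbbbaaca"
Scanning each position:
  Position 0: "b" => no
  Position 1: "a" => no
  Position 2: "c" => MATCH
  Position 3: "b" => no
  Position 4: "b" => no
  Position 5: "b" => no
  Position 6: "a" => no
  Position 7: "a" => no
  Position 8: "c" => MATCH
  Position 9: "a" => no
Total occurrences: 2

2


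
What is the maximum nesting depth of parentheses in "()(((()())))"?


Input: "()(((()())))"
Tracking depth:
  Position 0 '(': depth becomes 1
  Position 1 ')': depth becomes 0
  Position 2 '(': depth becomes 1
  Position 3 '(': depth becomes 2
  Position 4 '(': depth becomes 3
  Position 5 '(': depth becomes 4
  Position 6 ')': depth becomes 3
  Position 7 '(': depth becomes 4
  Position 8 ')': depth becomes 3
  Position 9 ')': depth becomes 2
  Position 10 ')': depth becomes 1
  Position 11 ')': depth becomes 0
Maximum depth reached: 4

4


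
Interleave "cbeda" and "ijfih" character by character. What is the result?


Interleaving "cbeda" and "ijfih":
  Position 0: 'c' from first, 'i' from second => "ci"
  Position 1: 'b' from first, 'j' from second => "bj"
  Position 2: 'e' from first, 'f' from second => "ef"
  Position 3: 'd' from first, 'i' from second => "di"
  Position 4: 'a' from first, 'h' from second => "ah"
Result: cibjefdiah

cibjefdiah


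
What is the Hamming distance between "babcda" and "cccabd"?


Comparing "babcda" and "cccabd" position by position:
  Position 0: 'b' vs 'c' => differ
  Position 1: 'a' vs 'c' => differ
  Position 2: 'b' vs 'c' => differ
  Position 3: 'c' vs 'a' => differ
  Position 4: 'd' vs 'b' => differ
  Position 5: 'a' vs 'd' => differ
Total differences (Hamming distance): 6

6


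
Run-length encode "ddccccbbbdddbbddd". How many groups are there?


Input: ddccccbbbdddbbddd
Scanning for consecutive runs:
  Group 1: 'd' x 2 (positions 0-1)
  Group 2: 'c' x 4 (positions 2-5)
  Group 3: 'b' x 3 (positions 6-8)
  Group 4: 'd' x 3 (positions 9-11)
  Group 5: 'b' x 2 (positions 12-13)
  Group 6: 'd' x 3 (positions 14-16)
Total groups: 6

6


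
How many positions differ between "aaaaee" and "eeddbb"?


Comparing "aaaaee" and "eeddbb" position by position:
  Position 0: 'a' vs 'e' => DIFFER
  Position 1: 'a' vs 'e' => DIFFER
  Position 2: 'a' vs 'd' => DIFFER
  Position 3: 'a' vs 'd' => DIFFER
  Position 4: 'e' vs 'b' => DIFFER
  Position 5: 'e' vs 'b' => DIFFER
Positions that differ: 6

6


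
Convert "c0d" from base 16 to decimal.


Input: "c0d" in base 16
Positional expansion:
  Digit 'c' (value 12) x 16^2 = 3072
  Digit '0' (value 0) x 16^1 = 0
  Digit 'd' (value 13) x 16^0 = 13
Sum = 3085

3085


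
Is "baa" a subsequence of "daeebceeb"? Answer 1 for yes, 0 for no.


Check if "baa" is a subsequence of "daeebceeb"
Greedy scan:
  Position 0 ('d'): no match needed
  Position 1 ('a'): no match needed
  Position 2 ('e'): no match needed
  Position 3 ('e'): no match needed
  Position 4 ('b'): matches sub[0] = 'b'
  Position 5 ('c'): no match needed
  Position 6 ('e'): no match needed
  Position 7 ('e'): no match needed
  Position 8 ('b'): no match needed
Only matched 1/3 characters => not a subsequence

0


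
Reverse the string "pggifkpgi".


Input: pggifkpgi
Reading characters right to left:
  Position 8: 'i'
  Position 7: 'g'
  Position 6: 'p'
  Position 5: 'k'
  Position 4: 'f'
  Position 3: 'i'
  Position 2: 'g'
  Position 1: 'g'
  Position 0: 'p'
Reversed: igpkfiggp

igpkfiggp


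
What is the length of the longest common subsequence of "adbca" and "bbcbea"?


LCS of "adbca" and "bbcbea"
DP table:
           b    b    c    b    e    a
      0    0    0    0    0    0    0
  a   0    0    0    0    0    0    1
  d   0    0    0    0    0    0    1
  b   0    1    1    1    1    1    1
  c   0    1    1    2    2    2    2
  a   0    1    1    2    2    2    3
LCS length = dp[5][6] = 3

3


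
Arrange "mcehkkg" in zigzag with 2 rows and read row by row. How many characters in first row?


Zigzag "mcehkkg" into 2 rows:
Placing characters:
  'm' => row 0
  'c' => row 1
  'e' => row 0
  'h' => row 1
  'k' => row 0
  'k' => row 1
  'g' => row 0
Rows:
  Row 0: "mekg"
  Row 1: "chk"
First row length: 4

4


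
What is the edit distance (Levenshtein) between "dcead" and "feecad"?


Computing edit distance: "dcead" -> "feecad"
DP table:
           f    e    e    c    a    d
      0    1    2    3    4    5    6
  d   1    1    2    3    4    5    5
  c   2    2    2    3    3    4    5
  e   3    3    2    2    3    4    5
  a   4    4    3    3    3    3    4
  d   5    5    4    4    4    4    3
Edit distance = dp[5][6] = 3

3


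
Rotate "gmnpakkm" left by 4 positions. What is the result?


Input: "gmnpakkm", rotate left by 4
First 4 characters: "gmnp"
Remaining characters: "akkm"
Concatenate remaining + first: "akkm" + "gmnp" = "akkmgmnp"

akkmgmnp


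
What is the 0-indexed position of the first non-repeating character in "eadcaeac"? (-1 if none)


Input: eadcaeac
Character frequencies:
  'a': 3
  'c': 2
  'd': 1
  'e': 2
Scanning left to right for freq == 1:
  Position 0 ('e'): freq=2, skip
  Position 1 ('a'): freq=3, skip
  Position 2 ('d'): unique! => answer = 2

2


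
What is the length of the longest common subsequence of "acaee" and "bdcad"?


LCS of "acaee" and "bdcad"
DP table:
           b    d    c    a    d
      0    0    0    0    0    0
  a   0    0    0    0    1    1
  c   0    0    0    1    1    1
  a   0    0    0    1    2    2
  e   0    0    0    1    2    2
  e   0    0    0    1    2    2
LCS length = dp[5][5] = 2

2


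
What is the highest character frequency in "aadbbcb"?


Input: aadbbcb
Character counts:
  'a': 2
  'b': 3
  'c': 1
  'd': 1
Maximum frequency: 3

3


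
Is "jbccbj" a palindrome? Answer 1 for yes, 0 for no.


Input: jbccbj
Reversed: jbccbj
  Compare pos 0 ('j') with pos 5 ('j'): match
  Compare pos 1 ('b') with pos 4 ('b'): match
  Compare pos 2 ('c') with pos 3 ('c'): match
Result: palindrome

1


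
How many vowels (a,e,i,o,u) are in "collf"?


Input: collf
Checking each character:
  'c' at position 0: consonant
  'o' at position 1: vowel (running total: 1)
  'l' at position 2: consonant
  'l' at position 3: consonant
  'f' at position 4: consonant
Total vowels: 1

1


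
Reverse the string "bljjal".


Input: bljjal
Reading characters right to left:
  Position 5: 'l'
  Position 4: 'a'
  Position 3: 'j'
  Position 2: 'j'
  Position 1: 'l'
  Position 0: 'b'
Reversed: lajjlb

lajjlb


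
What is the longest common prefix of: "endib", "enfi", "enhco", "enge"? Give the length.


Words: endib, enfi, enhco, enge
  Position 0: all 'e' => match
  Position 1: all 'n' => match
  Position 2: ('d', 'f', 'h', 'g') => mismatch, stop
LCP = "en" (length 2)

2


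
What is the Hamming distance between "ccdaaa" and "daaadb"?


Comparing "ccdaaa" and "daaadb" position by position:
  Position 0: 'c' vs 'd' => differ
  Position 1: 'c' vs 'a' => differ
  Position 2: 'd' vs 'a' => differ
  Position 3: 'a' vs 'a' => same
  Position 4: 'a' vs 'd' => differ
  Position 5: 'a' vs 'b' => differ
Total differences (Hamming distance): 5

5


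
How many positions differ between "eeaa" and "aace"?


Comparing "eeaa" and "aace" position by position:
  Position 0: 'e' vs 'a' => DIFFER
  Position 1: 'e' vs 'a' => DIFFER
  Position 2: 'a' vs 'c' => DIFFER
  Position 3: 'a' vs 'e' => DIFFER
Positions that differ: 4

4


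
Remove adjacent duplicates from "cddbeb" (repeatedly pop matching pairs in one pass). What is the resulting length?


Input: cddbeb
Stack-based adjacent duplicate removal:
  Read 'c': push. Stack: c
  Read 'd': push. Stack: cd
  Read 'd': matches stack top 'd' => pop. Stack: c
  Read 'b': push. Stack: cb
  Read 'e': push. Stack: cbe
  Read 'b': push. Stack: cbeb
Final stack: "cbeb" (length 4)

4


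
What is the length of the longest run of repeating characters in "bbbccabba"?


Input: "bbbccabba"
Scanning for longest run:
  Position 1 ('b'): continues run of 'b', length=2
  Position 2 ('b'): continues run of 'b', length=3
  Position 3 ('c'): new char, reset run to 1
  Position 4 ('c'): continues run of 'c', length=2
  Position 5 ('a'): new char, reset run to 1
  Position 6 ('b'): new char, reset run to 1
  Position 7 ('b'): continues run of 'b', length=2
  Position 8 ('a'): new char, reset run to 1
Longest run: 'b' with length 3

3


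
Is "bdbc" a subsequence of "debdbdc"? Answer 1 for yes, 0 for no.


Check if "bdbc" is a subsequence of "debdbdc"
Greedy scan:
  Position 0 ('d'): no match needed
  Position 1 ('e'): no match needed
  Position 2 ('b'): matches sub[0] = 'b'
  Position 3 ('d'): matches sub[1] = 'd'
  Position 4 ('b'): matches sub[2] = 'b'
  Position 5 ('d'): no match needed
  Position 6 ('c'): matches sub[3] = 'c'
All 4 characters matched => is a subsequence

1


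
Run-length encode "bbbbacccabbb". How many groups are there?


Input: bbbbacccabbb
Scanning for consecutive runs:
  Group 1: 'b' x 4 (positions 0-3)
  Group 2: 'a' x 1 (positions 4-4)
  Group 3: 'c' x 3 (positions 5-7)
  Group 4: 'a' x 1 (positions 8-8)
  Group 5: 'b' x 3 (positions 9-11)
Total groups: 5

5


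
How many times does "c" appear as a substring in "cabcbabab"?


Searching for "c" in "cabcbabab"
Scanning each position:
  Position 0: "c" => MATCH
  Position 1: "a" => no
  Position 2: "b" => no
  Position 3: "c" => MATCH
  Position 4: "b" => no
  Position 5: "a" => no
  Position 6: "b" => no
  Position 7: "a" => no
  Position 8: "b" => no
Total occurrences: 2

2


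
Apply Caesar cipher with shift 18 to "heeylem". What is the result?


Caesar cipher: shift "heeylem" by 18
  'h' (pos 7) + 18 = pos 25 = 'z'
  'e' (pos 4) + 18 = pos 22 = 'w'
  'e' (pos 4) + 18 = pos 22 = 'w'
  'y' (pos 24) + 18 = pos 16 = 'q'
  'l' (pos 11) + 18 = pos 3 = 'd'
  'e' (pos 4) + 18 = pos 22 = 'w'
  'm' (pos 12) + 18 = pos 4 = 'e'
Result: zwwqdwe

zwwqdwe


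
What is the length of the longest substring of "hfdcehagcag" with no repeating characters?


Input: "hfdcehagcag"
Sliding window (track last position of each char):
  Position 0 ('h'): window [0,0] length 1 -- new best
  Position 1 ('f'): window [0,1] length 2 -- new best
  Position 2 ('d'): window [0,2] length 3 -- new best
  Position 3 ('c'): window [0,3] length 4 -- new best
  Position 4 ('e'): window [0,4] length 5 -- new best
  Position 5 ('h'): repeat (last at 0), move window start to 1
  Position 5 ('h'): window [1,5] length 5
  Position 6 ('a'): window [1,6] length 6 -- new best
  Position 7 ('g'): window [1,7] length 7 -- new best
  Position 8 ('c'): repeat (last at 3), move window start to 4
  Position 8 ('c'): window [4,8] length 5
  Position 9 ('a'): repeat (last at 6), move window start to 7
  Position 9 ('a'): window [7,9] length 3
  Position 10 ('g'): repeat (last at 7), move window start to 8
  Position 10 ('g'): window [8,10] length 3
Longest substring with no repeats: "fdcehag" with length 7

7


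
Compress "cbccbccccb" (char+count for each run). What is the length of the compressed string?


Input: cbccbccccb
Runs:
  'c' x 1 => "c1"
  'b' x 1 => "b1"
  'c' x 2 => "c2"
  'b' x 1 => "b1"
  'c' x 4 => "c4"
  'b' x 1 => "b1"
Compressed: "c1b1c2b1c4b1"
Compressed length: 12

12


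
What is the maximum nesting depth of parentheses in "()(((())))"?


Input: "()(((())))"
Tracking depth:
  Position 0 '(': depth becomes 1
  Position 1 ')': depth becomes 0
  Position 2 '(': depth becomes 1
  Position 3 '(': depth becomes 2
  Position 4 '(': depth becomes 3
  Position 5 '(': depth becomes 4
  Position 6 ')': depth becomes 3
  Position 7 ')': depth becomes 2
  Position 8 ')': depth becomes 1
  Position 9 ')': depth becomes 0
Maximum depth reached: 4

4


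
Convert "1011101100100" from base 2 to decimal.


Input: "1011101100100" in base 2
Positional expansion:
  Digit '1' (value 1) x 2^12 = 4096
  Digit '0' (value 0) x 2^11 = 0
  Digit '1' (value 1) x 2^10 = 1024
  Digit '1' (value 1) x 2^9 = 512
  Digit '1' (value 1) x 2^8 = 256
  Digit '0' (value 0) x 2^7 = 0
  Digit '1' (value 1) x 2^6 = 64
  Digit '1' (value 1) x 2^5 = 32
  Digit '0' (value 0) x 2^4 = 0
  Digit '0' (value 0) x 2^3 = 0
  Digit '1' (value 1) x 2^2 = 4
  Digit '0' (value 0) x 2^1 = 0
  Digit '0' (value 0) x 2^0 = 0
Sum = 5988

5988


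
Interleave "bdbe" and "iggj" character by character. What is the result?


Interleaving "bdbe" and "iggj":
  Position 0: 'b' from first, 'i' from second => "bi"
  Position 1: 'd' from first, 'g' from second => "dg"
  Position 2: 'b' from first, 'g' from second => "bg"
  Position 3: 'e' from first, 'j' from second => "ej"
Result: bidgbgej

bidgbgej


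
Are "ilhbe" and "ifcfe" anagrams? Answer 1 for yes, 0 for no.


Strings: "ilhbe", "ifcfe"
Sorted first:  behil
Sorted second: ceffi
Differ at position 0: 'b' vs 'c' => not anagrams

0


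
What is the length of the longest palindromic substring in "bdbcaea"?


Input: "bdbcaea"
Checking substrings for palindromes:
  [0:3] "bdb" (len 3) => palindrome
  [4:7] "aea" (len 3) => palindrome
Longest palindromic substring: "bdb" with length 3

3


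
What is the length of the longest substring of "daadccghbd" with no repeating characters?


Input: "daadccghbd"
Sliding window (track last position of each char):
  Position 0 ('d'): window [0,0] length 1 -- new best
  Position 1 ('a'): window [0,1] length 2 -- new best
  Position 2 ('a'): repeat (last at 1), move window start to 2
  Position 2 ('a'): window [2,2] length 1
  Position 3 ('d'): window [2,3] length 2
  Position 4 ('c'): window [2,4] length 3 -- new best
  Position 5 ('c'): repeat (last at 4), move window start to 5
  Position 5 ('c'): window [5,5] length 1
  Position 6 ('g'): window [5,6] length 2
  Position 7 ('h'): window [5,7] length 3
  Position 8 ('b'): window [5,8] length 4 -- new best
  Position 9 ('d'): window [5,9] length 5 -- new best
Longest substring with no repeats: "cghbd" with length 5

5


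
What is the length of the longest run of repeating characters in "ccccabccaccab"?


Input: "ccccabccaccab"
Scanning for longest run:
  Position 1 ('c'): continues run of 'c', length=2
  Position 2 ('c'): continues run of 'c', length=3
  Position 3 ('c'): continues run of 'c', length=4
  Position 4 ('a'): new char, reset run to 1
  Position 5 ('b'): new char, reset run to 1
  Position 6 ('c'): new char, reset run to 1
  Position 7 ('c'): continues run of 'c', length=2
  Position 8 ('a'): new char, reset run to 1
  Position 9 ('c'): new char, reset run to 1
  Position 10 ('c'): continues run of 'c', length=2
  Position 11 ('a'): new char, reset run to 1
  Position 12 ('b'): new char, reset run to 1
Longest run: 'c' with length 4

4


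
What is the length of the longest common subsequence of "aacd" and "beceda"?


LCS of "aacd" and "beceda"
DP table:
           b    e    c    e    d    a
      0    0    0    0    0    0    0
  a   0    0    0    0    0    0    1
  a   0    0    0    0    0    0    1
  c   0    0    0    1    1    1    1
  d   0    0    0    1    1    2    2
LCS length = dp[4][6] = 2

2


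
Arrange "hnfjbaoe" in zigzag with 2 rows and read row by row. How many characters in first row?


Zigzag "hnfjbaoe" into 2 rows:
Placing characters:
  'h' => row 0
  'n' => row 1
  'f' => row 0
  'j' => row 1
  'b' => row 0
  'a' => row 1
  'o' => row 0
  'e' => row 1
Rows:
  Row 0: "hfbo"
  Row 1: "njae"
First row length: 4

4


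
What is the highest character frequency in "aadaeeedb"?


Input: aadaeeedb
Character counts:
  'a': 3
  'b': 1
  'd': 2
  'e': 3
Maximum frequency: 3

3


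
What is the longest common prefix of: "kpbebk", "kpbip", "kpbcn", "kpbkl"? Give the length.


Words: kpbebk, kpbip, kpbcn, kpbkl
  Position 0: all 'k' => match
  Position 1: all 'p' => match
  Position 2: all 'b' => match
  Position 3: ('e', 'i', 'c', 'k') => mismatch, stop
LCP = "kpb" (length 3)

3


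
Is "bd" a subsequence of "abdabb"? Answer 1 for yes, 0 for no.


Check if "bd" is a subsequence of "abdabb"
Greedy scan:
  Position 0 ('a'): no match needed
  Position 1 ('b'): matches sub[0] = 'b'
  Position 2 ('d'): matches sub[1] = 'd'
  Position 3 ('a'): no match needed
  Position 4 ('b'): no match needed
  Position 5 ('b'): no match needed
All 2 characters matched => is a subsequence

1


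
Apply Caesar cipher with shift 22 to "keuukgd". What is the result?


Caesar cipher: shift "keuukgd" by 22
  'k' (pos 10) + 22 = pos 6 = 'g'
  'e' (pos 4) + 22 = pos 0 = 'a'
  'u' (pos 20) + 22 = pos 16 = 'q'
  'u' (pos 20) + 22 = pos 16 = 'q'
  'k' (pos 10) + 22 = pos 6 = 'g'
  'g' (pos 6) + 22 = pos 2 = 'c'
  'd' (pos 3) + 22 = pos 25 = 'z'
Result: gaqqgcz

gaqqgcz


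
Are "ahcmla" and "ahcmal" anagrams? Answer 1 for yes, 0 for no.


Strings: "ahcmla", "ahcmal"
Sorted first:  aachlm
Sorted second: aachlm
Sorted forms match => anagrams

1


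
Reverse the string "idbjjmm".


Input: idbjjmm
Reading characters right to left:
  Position 6: 'm'
  Position 5: 'm'
  Position 4: 'j'
  Position 3: 'j'
  Position 2: 'b'
  Position 1: 'd'
  Position 0: 'i'
Reversed: mmjjbdi

mmjjbdi


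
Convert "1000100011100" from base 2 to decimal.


Input: "1000100011100" in base 2
Positional expansion:
  Digit '1' (value 1) x 2^12 = 4096
  Digit '0' (value 0) x 2^11 = 0
  Digit '0' (value 0) x 2^10 = 0
  Digit '0' (value 0) x 2^9 = 0
  Digit '1' (value 1) x 2^8 = 256
  Digit '0' (value 0) x 2^7 = 0
  Digit '0' (value 0) x 2^6 = 0
  Digit '0' (value 0) x 2^5 = 0
  Digit '1' (value 1) x 2^4 = 16
  Digit '1' (value 1) x 2^3 = 8
  Digit '1' (value 1) x 2^2 = 4
  Digit '0' (value 0) x 2^1 = 0
  Digit '0' (value 0) x 2^0 = 0
Sum = 4380

4380


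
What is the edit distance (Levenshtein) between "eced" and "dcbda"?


Computing edit distance: "eced" -> "dcbda"
DP table:
           d    c    b    d    a
      0    1    2    3    4    5
  e   1    1    2    3    4    5
  c   2    2    1    2    3    4
  e   3    3    2    2    3    4
  d   4    3    3    3    2    3
Edit distance = dp[4][5] = 3

3


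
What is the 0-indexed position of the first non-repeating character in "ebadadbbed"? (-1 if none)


Input: ebadadbbed
Character frequencies:
  'a': 2
  'b': 3
  'd': 3
  'e': 2
Scanning left to right for freq == 1:
  Position 0 ('e'): freq=2, skip
  Position 1 ('b'): freq=3, skip
  Position 2 ('a'): freq=2, skip
  Position 3 ('d'): freq=3, skip
  Position 4 ('a'): freq=2, skip
  Position 5 ('d'): freq=3, skip
  Position 6 ('b'): freq=3, skip
  Position 7 ('b'): freq=3, skip
  Position 8 ('e'): freq=2, skip
  Position 9 ('d'): freq=3, skip
  No unique character found => answer = -1

-1


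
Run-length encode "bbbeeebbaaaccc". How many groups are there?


Input: bbbeeebbaaaccc
Scanning for consecutive runs:
  Group 1: 'b' x 3 (positions 0-2)
  Group 2: 'e' x 3 (positions 3-5)
  Group 3: 'b' x 2 (positions 6-7)
  Group 4: 'a' x 3 (positions 8-10)
  Group 5: 'c' x 3 (positions 11-13)
Total groups: 5

5


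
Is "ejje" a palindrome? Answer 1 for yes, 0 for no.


Input: ejje
Reversed: ejje
  Compare pos 0 ('e') with pos 3 ('e'): match
  Compare pos 1 ('j') with pos 2 ('j'): match
Result: palindrome

1


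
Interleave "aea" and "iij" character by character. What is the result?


Interleaving "aea" and "iij":
  Position 0: 'a' from first, 'i' from second => "ai"
  Position 1: 'e' from first, 'i' from second => "ei"
  Position 2: 'a' from first, 'j' from second => "aj"
Result: aieiaj

aieiaj


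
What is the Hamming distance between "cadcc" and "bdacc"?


Comparing "cadcc" and "bdacc" position by position:
  Position 0: 'c' vs 'b' => differ
  Position 1: 'a' vs 'd' => differ
  Position 2: 'd' vs 'a' => differ
  Position 3: 'c' vs 'c' => same
  Position 4: 'c' vs 'c' => same
Total differences (Hamming distance): 3

3


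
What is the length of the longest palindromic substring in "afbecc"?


Input: "afbecc"
Checking substrings for palindromes:
  [4:6] "cc" (len 2) => palindrome
Longest palindromic substring: "cc" with length 2

2


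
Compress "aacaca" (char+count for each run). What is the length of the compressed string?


Input: aacaca
Runs:
  'a' x 2 => "a2"
  'c' x 1 => "c1"
  'a' x 1 => "a1"
  'c' x 1 => "c1"
  'a' x 1 => "a1"
Compressed: "a2c1a1c1a1"
Compressed length: 10

10


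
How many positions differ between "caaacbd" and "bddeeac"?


Comparing "caaacbd" and "bddeeac" position by position:
  Position 0: 'c' vs 'b' => DIFFER
  Position 1: 'a' vs 'd' => DIFFER
  Position 2: 'a' vs 'd' => DIFFER
  Position 3: 'a' vs 'e' => DIFFER
  Position 4: 'c' vs 'e' => DIFFER
  Position 5: 'b' vs 'a' => DIFFER
  Position 6: 'd' vs 'c' => DIFFER
Positions that differ: 7

7


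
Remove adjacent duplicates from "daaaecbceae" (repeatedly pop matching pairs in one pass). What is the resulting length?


Input: daaaecbceae
Stack-based adjacent duplicate removal:
  Read 'd': push. Stack: d
  Read 'a': push. Stack: da
  Read 'a': matches stack top 'a' => pop. Stack: d
  Read 'a': push. Stack: da
  Read 'e': push. Stack: dae
  Read 'c': push. Stack: daec
  Read 'b': push. Stack: daecb
  Read 'c': push. Stack: daecbc
  Read 'e': push. Stack: daecbce
  Read 'a': push. Stack: daecbcea
  Read 'e': push. Stack: daecbceae
Final stack: "daecbceae" (length 9)

9


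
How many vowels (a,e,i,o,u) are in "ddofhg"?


Input: ddofhg
Checking each character:
  'd' at position 0: consonant
  'd' at position 1: consonant
  'o' at position 2: vowel (running total: 1)
  'f' at position 3: consonant
  'h' at position 4: consonant
  'g' at position 5: consonant
Total vowels: 1

1


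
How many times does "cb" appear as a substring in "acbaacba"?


Searching for "cb" in "acbaacba"
Scanning each position:
  Position 0: "ac" => no
  Position 1: "cb" => MATCH
  Position 2: "ba" => no
  Position 3: "aa" => no
  Position 4: "ac" => no
  Position 5: "cb" => MATCH
  Position 6: "ba" => no
Total occurrences: 2

2


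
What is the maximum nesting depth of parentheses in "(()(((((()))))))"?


Input: "(()(((((()))))))"
Tracking depth:
  Position 0 '(': depth becomes 1
  Position 1 '(': depth becomes 2
  Position 2 ')': depth becomes 1
  Position 3 '(': depth becomes 2
  Position 4 '(': depth becomes 3
  Position 5 '(': depth becomes 4
  Position 6 '(': depth becomes 5
  Position 7 '(': depth becomes 6
  Position 8 '(': depth becomes 7
  Position 9 ')': depth becomes 6
  Position 10 ')': depth becomes 5
  Position 11 ')': depth becomes 4
  Position 12 ')': depth becomes 3
  Position 13 ')': depth becomes 2
  Position 14 ')': depth becomes 1
  Position 15 ')': depth becomes 0
Maximum depth reached: 7

7


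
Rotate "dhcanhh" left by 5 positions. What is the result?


Input: "dhcanhh", rotate left by 5
First 5 characters: "dhcan"
Remaining characters: "hh"
Concatenate remaining + first: "hh" + "dhcan" = "hhdhcan"

hhdhcan


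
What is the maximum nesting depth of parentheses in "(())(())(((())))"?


Input: "(())(())(((())))"
Tracking depth:
  Position 0 '(': depth becomes 1
  Position 1 '(': depth becomes 2
  Position 2 ')': depth becomes 1
  Position 3 ')': depth becomes 0
  Position 4 '(': depth becomes 1
  Position 5 '(': depth becomes 2
  Position 6 ')': depth becomes 1
  Position 7 ')': depth becomes 0
  Position 8 '(': depth becomes 1
  Position 9 '(': depth becomes 2
  Position 10 '(': depth becomes 3
  Position 11 '(': depth becomes 4
  Position 12 ')': depth becomes 3
  Position 13 ')': depth becomes 2
  Position 14 ')': depth becomes 1
  Position 15 ')': depth becomes 0
Maximum depth reached: 4

4


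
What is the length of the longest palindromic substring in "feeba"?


Input: "feeba"
Checking substrings for palindromes:
  [1:3] "ee" (len 2) => palindrome
Longest palindromic substring: "ee" with length 2

2


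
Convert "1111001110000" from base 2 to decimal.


Input: "1111001110000" in base 2
Positional expansion:
  Digit '1' (value 1) x 2^12 = 4096
  Digit '1' (value 1) x 2^11 = 2048
  Digit '1' (value 1) x 2^10 = 1024
  Digit '1' (value 1) x 2^9 = 512
  Digit '0' (value 0) x 2^8 = 0
  Digit '0' (value 0) x 2^7 = 0
  Digit '1' (value 1) x 2^6 = 64
  Digit '1' (value 1) x 2^5 = 32
  Digit '1' (value 1) x 2^4 = 16
  Digit '0' (value 0) x 2^3 = 0
  Digit '0' (value 0) x 2^2 = 0
  Digit '0' (value 0) x 2^1 = 0
  Digit '0' (value 0) x 2^0 = 0
Sum = 7792

7792


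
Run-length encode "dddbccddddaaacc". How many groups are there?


Input: dddbccddddaaacc
Scanning for consecutive runs:
  Group 1: 'd' x 3 (positions 0-2)
  Group 2: 'b' x 1 (positions 3-3)
  Group 3: 'c' x 2 (positions 4-5)
  Group 4: 'd' x 4 (positions 6-9)
  Group 5: 'a' x 3 (positions 10-12)
  Group 6: 'c' x 2 (positions 13-14)
Total groups: 6

6


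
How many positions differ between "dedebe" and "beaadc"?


Comparing "dedebe" and "beaadc" position by position:
  Position 0: 'd' vs 'b' => DIFFER
  Position 1: 'e' vs 'e' => same
  Position 2: 'd' vs 'a' => DIFFER
  Position 3: 'e' vs 'a' => DIFFER
  Position 4: 'b' vs 'd' => DIFFER
  Position 5: 'e' vs 'c' => DIFFER
Positions that differ: 5

5


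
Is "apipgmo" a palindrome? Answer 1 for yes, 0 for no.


Input: apipgmo
Reversed: omgpipa
  Compare pos 0 ('a') with pos 6 ('o'): MISMATCH
  Compare pos 1 ('p') with pos 5 ('m'): MISMATCH
  Compare pos 2 ('i') with pos 4 ('g'): MISMATCH
Result: not a palindrome

0


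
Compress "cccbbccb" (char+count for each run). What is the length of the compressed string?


Input: cccbbccb
Runs:
  'c' x 3 => "c3"
  'b' x 2 => "b2"
  'c' x 2 => "c2"
  'b' x 1 => "b1"
Compressed: "c3b2c2b1"
Compressed length: 8

8


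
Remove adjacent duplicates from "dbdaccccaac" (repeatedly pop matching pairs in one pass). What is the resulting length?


Input: dbdaccccaac
Stack-based adjacent duplicate removal:
  Read 'd': push. Stack: d
  Read 'b': push. Stack: db
  Read 'd': push. Stack: dbd
  Read 'a': push. Stack: dbda
  Read 'c': push. Stack: dbdac
  Read 'c': matches stack top 'c' => pop. Stack: dbda
  Read 'c': push. Stack: dbdac
  Read 'c': matches stack top 'c' => pop. Stack: dbda
  Read 'a': matches stack top 'a' => pop. Stack: dbd
  Read 'a': push. Stack: dbda
  Read 'c': push. Stack: dbdac
Final stack: "dbdac" (length 5)

5


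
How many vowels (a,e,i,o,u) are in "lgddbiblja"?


Input: lgddbiblja
Checking each character:
  'l' at position 0: consonant
  'g' at position 1: consonant
  'd' at position 2: consonant
  'd' at position 3: consonant
  'b' at position 4: consonant
  'i' at position 5: vowel (running total: 1)
  'b' at position 6: consonant
  'l' at position 7: consonant
  'j' at position 8: consonant
  'a' at position 9: vowel (running total: 2)
Total vowels: 2

2


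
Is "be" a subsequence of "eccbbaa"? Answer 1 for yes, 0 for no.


Check if "be" is a subsequence of "eccbbaa"
Greedy scan:
  Position 0 ('e'): no match needed
  Position 1 ('c'): no match needed
  Position 2 ('c'): no match needed
  Position 3 ('b'): matches sub[0] = 'b'
  Position 4 ('b'): no match needed
  Position 5 ('a'): no match needed
  Position 6 ('a'): no match needed
Only matched 1/2 characters => not a subsequence

0


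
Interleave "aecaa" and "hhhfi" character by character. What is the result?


Interleaving "aecaa" and "hhhfi":
  Position 0: 'a' from first, 'h' from second => "ah"
  Position 1: 'e' from first, 'h' from second => "eh"
  Position 2: 'c' from first, 'h' from second => "ch"
  Position 3: 'a' from first, 'f' from second => "af"
  Position 4: 'a' from first, 'i' from second => "ai"
Result: ahehchafai

ahehchafai


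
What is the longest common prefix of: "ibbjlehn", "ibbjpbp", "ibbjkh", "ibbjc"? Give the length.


Words: ibbjlehn, ibbjpbp, ibbjkh, ibbjc
  Position 0: all 'i' => match
  Position 1: all 'b' => match
  Position 2: all 'b' => match
  Position 3: all 'j' => match
  Position 4: ('l', 'p', 'k', 'c') => mismatch, stop
LCP = "ibbj" (length 4)

4


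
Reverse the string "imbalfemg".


Input: imbalfemg
Reading characters right to left:
  Position 8: 'g'
  Position 7: 'm'
  Position 6: 'e'
  Position 5: 'f'
  Position 4: 'l'
  Position 3: 'a'
  Position 2: 'b'
  Position 1: 'm'
  Position 0: 'i'
Reversed: gmeflabmi

gmeflabmi


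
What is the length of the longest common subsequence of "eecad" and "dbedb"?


LCS of "eecad" and "dbedb"
DP table:
           d    b    e    d    b
      0    0    0    0    0    0
  e   0    0    0    1    1    1
  e   0    0    0    1    1    1
  c   0    0    0    1    1    1
  a   0    0    0    1    1    1
  d   0    1    1    1    2    2
LCS length = dp[5][5] = 2

2


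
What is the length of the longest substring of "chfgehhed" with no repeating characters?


Input: "chfgehhed"
Sliding window (track last position of each char):
  Position 0 ('c'): window [0,0] length 1 -- new best
  Position 1 ('h'): window [0,1] length 2 -- new best
  Position 2 ('f'): window [0,2] length 3 -- new best
  Position 3 ('g'): window [0,3] length 4 -- new best
  Position 4 ('e'): window [0,4] length 5 -- new best
  Position 5 ('h'): repeat (last at 1), move window start to 2
  Position 5 ('h'): window [2,5] length 4
  Position 6 ('h'): repeat (last at 5), move window start to 6
  Position 6 ('h'): window [6,6] length 1
  Position 7 ('e'): window [6,7] length 2
  Position 8 ('d'): window [6,8] length 3
Longest substring with no repeats: "chfge" with length 5

5


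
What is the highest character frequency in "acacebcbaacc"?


Input: acacebcbaacc
Character counts:
  'a': 4
  'b': 2
  'c': 5
  'e': 1
Maximum frequency: 5

5


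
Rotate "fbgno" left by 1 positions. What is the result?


Input: "fbgno", rotate left by 1
First 1 characters: "f"
Remaining characters: "bgno"
Concatenate remaining + first: "bgno" + "f" = "bgnof"

bgnof


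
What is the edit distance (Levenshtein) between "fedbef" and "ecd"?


Computing edit distance: "fedbef" -> "ecd"
DP table:
           e    c    d
      0    1    2    3
  f   1    1    2    3
  e   2    1    2    3
  d   3    2    2    2
  b   4    3    3    3
  e   5    4    4    4
  f   6    5    5    5
Edit distance = dp[6][3] = 5

5


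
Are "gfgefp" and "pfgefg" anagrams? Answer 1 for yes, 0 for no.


Strings: "gfgefp", "pfgefg"
Sorted first:  effggp
Sorted second: effggp
Sorted forms match => anagrams

1


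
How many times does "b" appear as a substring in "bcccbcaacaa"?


Searching for "b" in "bcccbcaacaa"
Scanning each position:
  Position 0: "b" => MATCH
  Position 1: "c" => no
  Position 2: "c" => no
  Position 3: "c" => no
  Position 4: "b" => MATCH
  Position 5: "c" => no
  Position 6: "a" => no
  Position 7: "a" => no
  Position 8: "c" => no
  Position 9: "a" => no
  Position 10: "a" => no
Total occurrences: 2

2


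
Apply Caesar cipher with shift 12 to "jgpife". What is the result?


Caesar cipher: shift "jgpife" by 12
  'j' (pos 9) + 12 = pos 21 = 'v'
  'g' (pos 6) + 12 = pos 18 = 's'
  'p' (pos 15) + 12 = pos 1 = 'b'
  'i' (pos 8) + 12 = pos 20 = 'u'
  'f' (pos 5) + 12 = pos 17 = 'r'
  'e' (pos 4) + 12 = pos 16 = 'q'
Result: vsburq

vsburq


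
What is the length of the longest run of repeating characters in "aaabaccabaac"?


Input: "aaabaccabaac"
Scanning for longest run:
  Position 1 ('a'): continues run of 'a', length=2
  Position 2 ('a'): continues run of 'a', length=3
  Position 3 ('b'): new char, reset run to 1
  Position 4 ('a'): new char, reset run to 1
  Position 5 ('c'): new char, reset run to 1
  Position 6 ('c'): continues run of 'c', length=2
  Position 7 ('a'): new char, reset run to 1
  Position 8 ('b'): new char, reset run to 1
  Position 9 ('a'): new char, reset run to 1
  Position 10 ('a'): continues run of 'a', length=2
  Position 11 ('c'): new char, reset run to 1
Longest run: 'a' with length 3

3


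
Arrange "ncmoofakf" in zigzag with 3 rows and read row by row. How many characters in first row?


Zigzag "ncmoofakf" into 3 rows:
Placing characters:
  'n' => row 0
  'c' => row 1
  'm' => row 2
  'o' => row 1
  'o' => row 0
  'f' => row 1
  'a' => row 2
  'k' => row 1
  'f' => row 0
Rows:
  Row 0: "nof"
  Row 1: "cofk"
  Row 2: "ma"
First row length: 3

3


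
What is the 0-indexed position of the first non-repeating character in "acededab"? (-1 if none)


Input: acededab
Character frequencies:
  'a': 2
  'b': 1
  'c': 1
  'd': 2
  'e': 2
Scanning left to right for freq == 1:
  Position 0 ('a'): freq=2, skip
  Position 1 ('c'): unique! => answer = 1

1


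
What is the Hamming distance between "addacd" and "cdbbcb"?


Comparing "addacd" and "cdbbcb" position by position:
  Position 0: 'a' vs 'c' => differ
  Position 1: 'd' vs 'd' => same
  Position 2: 'd' vs 'b' => differ
  Position 3: 'a' vs 'b' => differ
  Position 4: 'c' vs 'c' => same
  Position 5: 'd' vs 'b' => differ
Total differences (Hamming distance): 4

4


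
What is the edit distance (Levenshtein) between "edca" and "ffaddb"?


Computing edit distance: "edca" -> "ffaddb"
DP table:
           f    f    a    d    d    b
      0    1    2    3    4    5    6
  e   1    1    2    3    4    5    6
  d   2    2    2    3    3    4    5
  c   3    3    3    3    4    4    5
  a   4    4    4    3    4    5    5
Edit distance = dp[4][6] = 5

5


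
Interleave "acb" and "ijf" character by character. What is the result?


Interleaving "acb" and "ijf":
  Position 0: 'a' from first, 'i' from second => "ai"
  Position 1: 'c' from first, 'j' from second => "cj"
  Position 2: 'b' from first, 'f' from second => "bf"
Result: aicjbf

aicjbf


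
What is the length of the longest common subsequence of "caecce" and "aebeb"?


LCS of "caecce" and "aebeb"
DP table:
           a    e    b    e    b
      0    0    0    0    0    0
  c   0    0    0    0    0    0
  a   0    1    1    1    1    1
  e   0    1    2    2    2    2
  c   0    1    2    2    2    2
  c   0    1    2    2    2    2
  e   0    1    2    2    3    3
LCS length = dp[6][5] = 3

3


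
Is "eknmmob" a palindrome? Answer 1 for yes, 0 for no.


Input: eknmmob
Reversed: bommnke
  Compare pos 0 ('e') with pos 6 ('b'): MISMATCH
  Compare pos 1 ('k') with pos 5 ('o'): MISMATCH
  Compare pos 2 ('n') with pos 4 ('m'): MISMATCH
Result: not a palindrome

0


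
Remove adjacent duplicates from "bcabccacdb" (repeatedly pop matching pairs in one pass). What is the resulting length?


Input: bcabccacdb
Stack-based adjacent duplicate removal:
  Read 'b': push. Stack: b
  Read 'c': push. Stack: bc
  Read 'a': push. Stack: bca
  Read 'b': push. Stack: bcab
  Read 'c': push. Stack: bcabc
  Read 'c': matches stack top 'c' => pop. Stack: bcab
  Read 'a': push. Stack: bcaba
  Read 'c': push. Stack: bcabac
  Read 'd': push. Stack: bcabacd
  Read 'b': push. Stack: bcabacdb
Final stack: "bcabacdb" (length 8)

8


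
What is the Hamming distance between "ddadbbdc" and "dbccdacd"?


Comparing "ddadbbdc" and "dbccdacd" position by position:
  Position 0: 'd' vs 'd' => same
  Position 1: 'd' vs 'b' => differ
  Position 2: 'a' vs 'c' => differ
  Position 3: 'd' vs 'c' => differ
  Position 4: 'b' vs 'd' => differ
  Position 5: 'b' vs 'a' => differ
  Position 6: 'd' vs 'c' => differ
  Position 7: 'c' vs 'd' => differ
Total differences (Hamming distance): 7

7


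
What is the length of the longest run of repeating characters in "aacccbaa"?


Input: "aacccbaa"
Scanning for longest run:
  Position 1 ('a'): continues run of 'a', length=2
  Position 2 ('c'): new char, reset run to 1
  Position 3 ('c'): continues run of 'c', length=2
  Position 4 ('c'): continues run of 'c', length=3
  Position 5 ('b'): new char, reset run to 1
  Position 6 ('a'): new char, reset run to 1
  Position 7 ('a'): continues run of 'a', length=2
Longest run: 'c' with length 3

3


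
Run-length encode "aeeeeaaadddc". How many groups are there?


Input: aeeeeaaadddc
Scanning for consecutive runs:
  Group 1: 'a' x 1 (positions 0-0)
  Group 2: 'e' x 4 (positions 1-4)
  Group 3: 'a' x 3 (positions 5-7)
  Group 4: 'd' x 3 (positions 8-10)
  Group 5: 'c' x 1 (positions 11-11)
Total groups: 5

5


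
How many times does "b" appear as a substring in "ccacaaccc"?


Searching for "b" in "ccacaaccc"
Scanning each position:
  Position 0: "c" => no
  Position 1: "c" => no
  Position 2: "a" => no
  Position 3: "c" => no
  Position 4: "a" => no
  Position 5: "a" => no
  Position 6: "c" => no
  Position 7: "c" => no
  Position 8: "c" => no
Total occurrences: 0

0


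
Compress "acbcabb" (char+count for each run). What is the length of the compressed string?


Input: acbcabb
Runs:
  'a' x 1 => "a1"
  'c' x 1 => "c1"
  'b' x 1 => "b1"
  'c' x 1 => "c1"
  'a' x 1 => "a1"
  'b' x 2 => "b2"
Compressed: "a1c1b1c1a1b2"
Compressed length: 12

12


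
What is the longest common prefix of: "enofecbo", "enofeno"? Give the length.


Words: enofecbo, enofeno
  Position 0: all 'e' => match
  Position 1: all 'n' => match
  Position 2: all 'o' => match
  Position 3: all 'f' => match
  Position 4: all 'e' => match
  Position 5: ('c', 'n') => mismatch, stop
LCP = "enofe" (length 5)

5


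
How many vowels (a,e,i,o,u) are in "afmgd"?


Input: afmgd
Checking each character:
  'a' at position 0: vowel (running total: 1)
  'f' at position 1: consonant
  'm' at position 2: consonant
  'g' at position 3: consonant
  'd' at position 4: consonant
Total vowels: 1

1


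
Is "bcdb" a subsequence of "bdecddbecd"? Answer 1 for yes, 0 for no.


Check if "bcdb" is a subsequence of "bdecddbecd"
Greedy scan:
  Position 0 ('b'): matches sub[0] = 'b'
  Position 1 ('d'): no match needed
  Position 2 ('e'): no match needed
  Position 3 ('c'): matches sub[1] = 'c'
  Position 4 ('d'): matches sub[2] = 'd'
  Position 5 ('d'): no match needed
  Position 6 ('b'): matches sub[3] = 'b'
  Position 7 ('e'): no match needed
  Position 8 ('c'): no match needed
  Position 9 ('d'): no match needed
All 4 characters matched => is a subsequence

1


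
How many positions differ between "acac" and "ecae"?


Comparing "acac" and "ecae" position by position:
  Position 0: 'a' vs 'e' => DIFFER
  Position 1: 'c' vs 'c' => same
  Position 2: 'a' vs 'a' => same
  Position 3: 'c' vs 'e' => DIFFER
Positions that differ: 2

2


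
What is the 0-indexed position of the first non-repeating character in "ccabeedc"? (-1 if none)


Input: ccabeedc
Character frequencies:
  'a': 1
  'b': 1
  'c': 3
  'd': 1
  'e': 2
Scanning left to right for freq == 1:
  Position 0 ('c'): freq=3, skip
  Position 1 ('c'): freq=3, skip
  Position 2 ('a'): unique! => answer = 2

2


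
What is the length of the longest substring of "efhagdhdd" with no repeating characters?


Input: "efhagdhdd"
Sliding window (track last position of each char):
  Position 0 ('e'): window [0,0] length 1 -- new best
  Position 1 ('f'): window [0,1] length 2 -- new best
  Position 2 ('h'): window [0,2] length 3 -- new best
  Position 3 ('a'): window [0,3] length 4 -- new best
  Position 4 ('g'): window [0,4] length 5 -- new best
  Position 5 ('d'): window [0,5] length 6 -- new best
  Position 6 ('h'): repeat (last at 2), move window start to 3
  Position 6 ('h'): window [3,6] length 4
  Position 7 ('d'): repeat (last at 5), move window start to 6
  Position 7 ('d'): window [6,7] length 2
  Position 8 ('d'): repeat (last at 7), move window start to 8
  Position 8 ('d'): window [8,8] length 1
Longest substring with no repeats: "efhagd" with length 6

6
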